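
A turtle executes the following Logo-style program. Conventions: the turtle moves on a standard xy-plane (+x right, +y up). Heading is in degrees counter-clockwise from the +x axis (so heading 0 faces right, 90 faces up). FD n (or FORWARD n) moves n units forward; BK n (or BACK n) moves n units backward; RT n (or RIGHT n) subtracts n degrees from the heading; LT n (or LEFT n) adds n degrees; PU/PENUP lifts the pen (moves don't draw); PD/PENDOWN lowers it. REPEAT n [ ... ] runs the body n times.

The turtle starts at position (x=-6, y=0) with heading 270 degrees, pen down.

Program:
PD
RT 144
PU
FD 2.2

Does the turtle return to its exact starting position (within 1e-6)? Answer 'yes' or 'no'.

Answer: no

Derivation:
Executing turtle program step by step:
Start: pos=(-6,0), heading=270, pen down
PD: pen down
RT 144: heading 270 -> 126
PU: pen up
FD 2.2: (-6,0) -> (-7.293,1.78) [heading=126, move]
Final: pos=(-7.293,1.78), heading=126, 0 segment(s) drawn

Start position: (-6, 0)
Final position: (-7.293, 1.78)
Distance = 2.2; >= 1e-6 -> NOT closed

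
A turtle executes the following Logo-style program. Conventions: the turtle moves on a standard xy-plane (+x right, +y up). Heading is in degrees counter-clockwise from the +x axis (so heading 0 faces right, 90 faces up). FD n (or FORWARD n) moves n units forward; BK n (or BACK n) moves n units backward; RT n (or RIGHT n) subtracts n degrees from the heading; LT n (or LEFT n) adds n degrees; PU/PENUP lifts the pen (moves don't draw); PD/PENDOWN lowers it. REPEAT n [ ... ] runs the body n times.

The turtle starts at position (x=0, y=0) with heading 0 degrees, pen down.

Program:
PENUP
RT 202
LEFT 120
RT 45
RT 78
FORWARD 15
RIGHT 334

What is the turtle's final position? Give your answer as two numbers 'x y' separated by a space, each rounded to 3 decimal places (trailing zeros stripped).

Executing turtle program step by step:
Start: pos=(0,0), heading=0, pen down
PU: pen up
RT 202: heading 0 -> 158
LT 120: heading 158 -> 278
RT 45: heading 278 -> 233
RT 78: heading 233 -> 155
FD 15: (0,0) -> (-13.595,6.339) [heading=155, move]
RT 334: heading 155 -> 181
Final: pos=(-13.595,6.339), heading=181, 0 segment(s) drawn

Answer: -13.595 6.339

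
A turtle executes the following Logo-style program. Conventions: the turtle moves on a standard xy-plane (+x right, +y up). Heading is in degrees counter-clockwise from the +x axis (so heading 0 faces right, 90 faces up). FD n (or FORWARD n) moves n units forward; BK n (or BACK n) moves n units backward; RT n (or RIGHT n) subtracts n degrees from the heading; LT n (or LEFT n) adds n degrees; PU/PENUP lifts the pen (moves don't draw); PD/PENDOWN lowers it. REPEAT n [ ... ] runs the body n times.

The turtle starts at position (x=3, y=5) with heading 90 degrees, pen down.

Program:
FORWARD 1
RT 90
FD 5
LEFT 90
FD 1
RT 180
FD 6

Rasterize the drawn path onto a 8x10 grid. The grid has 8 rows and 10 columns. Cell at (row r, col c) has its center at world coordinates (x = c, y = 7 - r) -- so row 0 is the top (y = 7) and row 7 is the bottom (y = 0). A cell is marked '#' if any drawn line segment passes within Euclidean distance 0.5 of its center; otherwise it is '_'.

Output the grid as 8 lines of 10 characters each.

Answer: ________#_
___######_
___#____#_
________#_
________#_
________#_
________#_
__________

Derivation:
Segment 0: (3,5) -> (3,6)
Segment 1: (3,6) -> (8,6)
Segment 2: (8,6) -> (8,7)
Segment 3: (8,7) -> (8,1)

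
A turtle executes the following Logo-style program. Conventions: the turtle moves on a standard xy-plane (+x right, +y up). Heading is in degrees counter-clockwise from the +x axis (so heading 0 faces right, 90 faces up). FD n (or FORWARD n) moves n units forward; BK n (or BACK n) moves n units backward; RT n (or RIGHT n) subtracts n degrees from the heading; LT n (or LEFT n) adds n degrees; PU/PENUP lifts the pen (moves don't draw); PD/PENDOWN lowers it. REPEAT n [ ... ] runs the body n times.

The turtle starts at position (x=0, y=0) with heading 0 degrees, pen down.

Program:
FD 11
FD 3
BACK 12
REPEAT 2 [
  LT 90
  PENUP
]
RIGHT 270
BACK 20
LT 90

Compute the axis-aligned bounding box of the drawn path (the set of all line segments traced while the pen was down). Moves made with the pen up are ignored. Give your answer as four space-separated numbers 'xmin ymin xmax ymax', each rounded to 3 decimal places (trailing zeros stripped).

Executing turtle program step by step:
Start: pos=(0,0), heading=0, pen down
FD 11: (0,0) -> (11,0) [heading=0, draw]
FD 3: (11,0) -> (14,0) [heading=0, draw]
BK 12: (14,0) -> (2,0) [heading=0, draw]
REPEAT 2 [
  -- iteration 1/2 --
  LT 90: heading 0 -> 90
  PU: pen up
  -- iteration 2/2 --
  LT 90: heading 90 -> 180
  PU: pen up
]
RT 270: heading 180 -> 270
BK 20: (2,0) -> (2,20) [heading=270, move]
LT 90: heading 270 -> 0
Final: pos=(2,20), heading=0, 3 segment(s) drawn

Segment endpoints: x in {0, 2, 11, 14}, y in {0}
xmin=0, ymin=0, xmax=14, ymax=0

Answer: 0 0 14 0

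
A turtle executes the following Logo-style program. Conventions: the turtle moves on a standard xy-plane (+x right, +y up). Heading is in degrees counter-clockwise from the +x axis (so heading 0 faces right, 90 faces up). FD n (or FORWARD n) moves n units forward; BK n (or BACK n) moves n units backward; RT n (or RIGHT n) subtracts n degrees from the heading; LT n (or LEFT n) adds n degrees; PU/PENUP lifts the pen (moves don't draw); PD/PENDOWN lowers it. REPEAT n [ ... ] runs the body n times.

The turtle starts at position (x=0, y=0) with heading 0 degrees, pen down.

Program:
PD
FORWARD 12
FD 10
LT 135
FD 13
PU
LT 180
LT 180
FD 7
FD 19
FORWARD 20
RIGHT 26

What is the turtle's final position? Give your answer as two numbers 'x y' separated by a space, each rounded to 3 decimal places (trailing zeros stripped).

Answer: -19.719 41.719

Derivation:
Executing turtle program step by step:
Start: pos=(0,0), heading=0, pen down
PD: pen down
FD 12: (0,0) -> (12,0) [heading=0, draw]
FD 10: (12,0) -> (22,0) [heading=0, draw]
LT 135: heading 0 -> 135
FD 13: (22,0) -> (12.808,9.192) [heading=135, draw]
PU: pen up
LT 180: heading 135 -> 315
LT 180: heading 315 -> 135
FD 7: (12.808,9.192) -> (7.858,14.142) [heading=135, move]
FD 19: (7.858,14.142) -> (-5.577,27.577) [heading=135, move]
FD 20: (-5.577,27.577) -> (-19.719,41.719) [heading=135, move]
RT 26: heading 135 -> 109
Final: pos=(-19.719,41.719), heading=109, 3 segment(s) drawn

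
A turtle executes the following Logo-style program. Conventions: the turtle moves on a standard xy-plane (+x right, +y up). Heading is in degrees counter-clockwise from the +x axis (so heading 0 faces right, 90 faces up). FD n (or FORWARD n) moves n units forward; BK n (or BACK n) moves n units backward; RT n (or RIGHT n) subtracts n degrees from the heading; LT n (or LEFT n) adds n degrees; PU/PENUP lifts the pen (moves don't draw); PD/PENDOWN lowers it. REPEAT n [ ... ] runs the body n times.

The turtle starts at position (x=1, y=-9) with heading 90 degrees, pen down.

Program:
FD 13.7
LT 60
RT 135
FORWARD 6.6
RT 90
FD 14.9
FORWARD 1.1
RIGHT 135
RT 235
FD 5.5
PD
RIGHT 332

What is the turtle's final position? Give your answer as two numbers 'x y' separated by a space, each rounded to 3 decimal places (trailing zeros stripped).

Answer: 11.996 -14.526

Derivation:
Executing turtle program step by step:
Start: pos=(1,-9), heading=90, pen down
FD 13.7: (1,-9) -> (1,4.7) [heading=90, draw]
LT 60: heading 90 -> 150
RT 135: heading 150 -> 15
FD 6.6: (1,4.7) -> (7.375,6.408) [heading=15, draw]
RT 90: heading 15 -> 285
FD 14.9: (7.375,6.408) -> (11.232,-7.984) [heading=285, draw]
FD 1.1: (11.232,-7.984) -> (11.516,-9.047) [heading=285, draw]
RT 135: heading 285 -> 150
RT 235: heading 150 -> 275
FD 5.5: (11.516,-9.047) -> (11.996,-14.526) [heading=275, draw]
PD: pen down
RT 332: heading 275 -> 303
Final: pos=(11.996,-14.526), heading=303, 5 segment(s) drawn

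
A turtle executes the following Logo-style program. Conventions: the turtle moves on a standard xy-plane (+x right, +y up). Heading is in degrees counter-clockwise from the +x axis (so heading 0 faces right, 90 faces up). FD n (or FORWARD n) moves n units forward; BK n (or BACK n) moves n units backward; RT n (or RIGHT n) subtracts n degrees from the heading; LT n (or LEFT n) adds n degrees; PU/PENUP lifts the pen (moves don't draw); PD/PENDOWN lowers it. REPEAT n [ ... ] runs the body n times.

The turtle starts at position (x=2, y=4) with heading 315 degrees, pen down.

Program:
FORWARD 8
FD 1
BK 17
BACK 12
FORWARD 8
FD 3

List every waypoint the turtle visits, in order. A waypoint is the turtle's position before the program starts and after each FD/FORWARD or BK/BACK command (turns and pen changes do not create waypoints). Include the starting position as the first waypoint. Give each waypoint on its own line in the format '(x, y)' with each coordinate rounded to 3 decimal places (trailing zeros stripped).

Answer: (2, 4)
(7.657, -1.657)
(8.364, -2.364)
(-3.657, 9.657)
(-12.142, 18.142)
(-6.485, 12.485)
(-4.364, 10.364)

Derivation:
Executing turtle program step by step:
Start: pos=(2,4), heading=315, pen down
FD 8: (2,4) -> (7.657,-1.657) [heading=315, draw]
FD 1: (7.657,-1.657) -> (8.364,-2.364) [heading=315, draw]
BK 17: (8.364,-2.364) -> (-3.657,9.657) [heading=315, draw]
BK 12: (-3.657,9.657) -> (-12.142,18.142) [heading=315, draw]
FD 8: (-12.142,18.142) -> (-6.485,12.485) [heading=315, draw]
FD 3: (-6.485,12.485) -> (-4.364,10.364) [heading=315, draw]
Final: pos=(-4.364,10.364), heading=315, 6 segment(s) drawn
Waypoints (7 total):
(2, 4)
(7.657, -1.657)
(8.364, -2.364)
(-3.657, 9.657)
(-12.142, 18.142)
(-6.485, 12.485)
(-4.364, 10.364)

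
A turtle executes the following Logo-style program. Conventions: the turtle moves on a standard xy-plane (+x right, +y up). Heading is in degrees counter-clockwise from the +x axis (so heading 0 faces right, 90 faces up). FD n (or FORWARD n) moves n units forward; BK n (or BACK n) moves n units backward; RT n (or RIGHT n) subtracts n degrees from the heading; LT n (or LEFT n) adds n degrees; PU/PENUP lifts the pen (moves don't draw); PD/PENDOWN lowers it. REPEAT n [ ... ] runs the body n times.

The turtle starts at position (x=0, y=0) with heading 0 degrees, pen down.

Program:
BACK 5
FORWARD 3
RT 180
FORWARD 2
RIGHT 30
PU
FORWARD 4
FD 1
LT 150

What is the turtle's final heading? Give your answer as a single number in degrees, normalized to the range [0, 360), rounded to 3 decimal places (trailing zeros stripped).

Answer: 300

Derivation:
Executing turtle program step by step:
Start: pos=(0,0), heading=0, pen down
BK 5: (0,0) -> (-5,0) [heading=0, draw]
FD 3: (-5,0) -> (-2,0) [heading=0, draw]
RT 180: heading 0 -> 180
FD 2: (-2,0) -> (-4,0) [heading=180, draw]
RT 30: heading 180 -> 150
PU: pen up
FD 4: (-4,0) -> (-7.464,2) [heading=150, move]
FD 1: (-7.464,2) -> (-8.33,2.5) [heading=150, move]
LT 150: heading 150 -> 300
Final: pos=(-8.33,2.5), heading=300, 3 segment(s) drawn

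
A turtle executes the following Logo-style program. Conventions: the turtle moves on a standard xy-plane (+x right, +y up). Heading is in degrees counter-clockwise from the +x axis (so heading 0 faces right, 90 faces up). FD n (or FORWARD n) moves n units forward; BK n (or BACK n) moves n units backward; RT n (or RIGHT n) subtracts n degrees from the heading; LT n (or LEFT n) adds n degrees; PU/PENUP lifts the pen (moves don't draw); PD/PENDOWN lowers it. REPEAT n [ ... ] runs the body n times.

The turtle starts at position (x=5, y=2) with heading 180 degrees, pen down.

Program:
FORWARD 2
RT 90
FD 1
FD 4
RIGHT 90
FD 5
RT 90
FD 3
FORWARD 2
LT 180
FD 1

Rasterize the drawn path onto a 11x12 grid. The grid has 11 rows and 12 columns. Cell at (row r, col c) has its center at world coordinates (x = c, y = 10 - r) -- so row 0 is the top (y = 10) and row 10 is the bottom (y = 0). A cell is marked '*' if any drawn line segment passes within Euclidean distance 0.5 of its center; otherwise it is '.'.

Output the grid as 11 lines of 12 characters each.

Answer: ............
............
............
...******...
...*....*...
...*....*...
...*....*...
...*....*...
...***..*...
............
............

Derivation:
Segment 0: (5,2) -> (3,2)
Segment 1: (3,2) -> (3,3)
Segment 2: (3,3) -> (3,7)
Segment 3: (3,7) -> (8,7)
Segment 4: (8,7) -> (8,4)
Segment 5: (8,4) -> (8,2)
Segment 6: (8,2) -> (8,3)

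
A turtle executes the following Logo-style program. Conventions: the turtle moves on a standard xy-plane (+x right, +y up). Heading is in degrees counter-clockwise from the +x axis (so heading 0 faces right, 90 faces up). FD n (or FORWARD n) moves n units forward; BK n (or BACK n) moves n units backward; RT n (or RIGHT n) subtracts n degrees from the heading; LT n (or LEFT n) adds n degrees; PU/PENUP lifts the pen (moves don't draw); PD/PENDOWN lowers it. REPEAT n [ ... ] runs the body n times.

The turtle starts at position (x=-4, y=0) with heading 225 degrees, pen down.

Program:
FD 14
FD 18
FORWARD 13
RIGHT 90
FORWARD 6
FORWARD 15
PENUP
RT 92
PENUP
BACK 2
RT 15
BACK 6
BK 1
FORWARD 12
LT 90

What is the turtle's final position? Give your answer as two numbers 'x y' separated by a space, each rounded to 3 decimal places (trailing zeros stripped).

Executing turtle program step by step:
Start: pos=(-4,0), heading=225, pen down
FD 14: (-4,0) -> (-13.899,-9.899) [heading=225, draw]
FD 18: (-13.899,-9.899) -> (-26.627,-22.627) [heading=225, draw]
FD 13: (-26.627,-22.627) -> (-35.82,-31.82) [heading=225, draw]
RT 90: heading 225 -> 135
FD 6: (-35.82,-31.82) -> (-40.062,-27.577) [heading=135, draw]
FD 15: (-40.062,-27.577) -> (-50.669,-16.971) [heading=135, draw]
PU: pen up
RT 92: heading 135 -> 43
PU: pen up
BK 2: (-50.669,-16.971) -> (-52.132,-18.335) [heading=43, move]
RT 15: heading 43 -> 28
BK 6: (-52.132,-18.335) -> (-57.429,-21.151) [heading=28, move]
BK 1: (-57.429,-21.151) -> (-58.312,-21.621) [heading=28, move]
FD 12: (-58.312,-21.621) -> (-47.717,-15.987) [heading=28, move]
LT 90: heading 28 -> 118
Final: pos=(-47.717,-15.987), heading=118, 5 segment(s) drawn

Answer: -47.717 -15.987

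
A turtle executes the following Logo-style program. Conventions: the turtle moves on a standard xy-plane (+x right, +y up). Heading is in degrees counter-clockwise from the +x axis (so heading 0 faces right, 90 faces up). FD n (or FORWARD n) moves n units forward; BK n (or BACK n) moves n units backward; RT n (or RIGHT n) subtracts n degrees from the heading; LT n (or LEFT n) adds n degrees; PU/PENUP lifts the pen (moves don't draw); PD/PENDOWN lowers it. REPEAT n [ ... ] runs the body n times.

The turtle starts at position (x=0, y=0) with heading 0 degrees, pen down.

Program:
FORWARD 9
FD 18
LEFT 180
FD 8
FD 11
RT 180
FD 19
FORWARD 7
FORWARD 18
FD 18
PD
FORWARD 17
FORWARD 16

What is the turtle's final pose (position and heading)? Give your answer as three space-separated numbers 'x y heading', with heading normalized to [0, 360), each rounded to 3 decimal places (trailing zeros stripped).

Answer: 103 0 0

Derivation:
Executing turtle program step by step:
Start: pos=(0,0), heading=0, pen down
FD 9: (0,0) -> (9,0) [heading=0, draw]
FD 18: (9,0) -> (27,0) [heading=0, draw]
LT 180: heading 0 -> 180
FD 8: (27,0) -> (19,0) [heading=180, draw]
FD 11: (19,0) -> (8,0) [heading=180, draw]
RT 180: heading 180 -> 0
FD 19: (8,0) -> (27,0) [heading=0, draw]
FD 7: (27,0) -> (34,0) [heading=0, draw]
FD 18: (34,0) -> (52,0) [heading=0, draw]
FD 18: (52,0) -> (70,0) [heading=0, draw]
PD: pen down
FD 17: (70,0) -> (87,0) [heading=0, draw]
FD 16: (87,0) -> (103,0) [heading=0, draw]
Final: pos=(103,0), heading=0, 10 segment(s) drawn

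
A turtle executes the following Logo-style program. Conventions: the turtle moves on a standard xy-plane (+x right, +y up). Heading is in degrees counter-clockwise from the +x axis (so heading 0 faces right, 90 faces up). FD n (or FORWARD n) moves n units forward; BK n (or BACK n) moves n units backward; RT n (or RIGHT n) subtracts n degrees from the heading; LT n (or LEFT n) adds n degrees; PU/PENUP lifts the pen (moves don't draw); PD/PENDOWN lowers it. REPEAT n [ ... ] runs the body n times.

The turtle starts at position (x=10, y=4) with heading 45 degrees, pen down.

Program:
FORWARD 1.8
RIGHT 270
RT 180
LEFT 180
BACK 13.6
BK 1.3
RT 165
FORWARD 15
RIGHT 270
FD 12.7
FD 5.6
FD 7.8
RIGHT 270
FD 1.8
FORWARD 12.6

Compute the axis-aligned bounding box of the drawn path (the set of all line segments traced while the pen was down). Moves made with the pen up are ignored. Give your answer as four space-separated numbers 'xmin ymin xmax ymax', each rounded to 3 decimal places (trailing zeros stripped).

Answer: 10 -12.763 47.849 17.04

Derivation:
Executing turtle program step by step:
Start: pos=(10,4), heading=45, pen down
FD 1.8: (10,4) -> (11.273,5.273) [heading=45, draw]
RT 270: heading 45 -> 135
RT 180: heading 135 -> 315
LT 180: heading 315 -> 135
BK 13.6: (11.273,5.273) -> (20.889,-4.344) [heading=135, draw]
BK 1.3: (20.889,-4.344) -> (21.809,-5.263) [heading=135, draw]
RT 165: heading 135 -> 330
FD 15: (21.809,-5.263) -> (34.799,-12.763) [heading=330, draw]
RT 270: heading 330 -> 60
FD 12.7: (34.799,-12.763) -> (41.149,-1.765) [heading=60, draw]
FD 5.6: (41.149,-1.765) -> (43.949,3.085) [heading=60, draw]
FD 7.8: (43.949,3.085) -> (47.849,9.84) [heading=60, draw]
RT 270: heading 60 -> 150
FD 1.8: (47.849,9.84) -> (46.29,10.74) [heading=150, draw]
FD 12.6: (46.29,10.74) -> (35.378,17.04) [heading=150, draw]
Final: pos=(35.378,17.04), heading=150, 9 segment(s) drawn

Segment endpoints: x in {10, 11.273, 20.889, 21.809, 34.799, 35.378, 41.149, 43.949, 46.29, 47.849}, y in {-12.763, -5.263, -4.344, -1.765, 3.085, 4, 5.273, 9.84, 10.74, 17.04}
xmin=10, ymin=-12.763, xmax=47.849, ymax=17.04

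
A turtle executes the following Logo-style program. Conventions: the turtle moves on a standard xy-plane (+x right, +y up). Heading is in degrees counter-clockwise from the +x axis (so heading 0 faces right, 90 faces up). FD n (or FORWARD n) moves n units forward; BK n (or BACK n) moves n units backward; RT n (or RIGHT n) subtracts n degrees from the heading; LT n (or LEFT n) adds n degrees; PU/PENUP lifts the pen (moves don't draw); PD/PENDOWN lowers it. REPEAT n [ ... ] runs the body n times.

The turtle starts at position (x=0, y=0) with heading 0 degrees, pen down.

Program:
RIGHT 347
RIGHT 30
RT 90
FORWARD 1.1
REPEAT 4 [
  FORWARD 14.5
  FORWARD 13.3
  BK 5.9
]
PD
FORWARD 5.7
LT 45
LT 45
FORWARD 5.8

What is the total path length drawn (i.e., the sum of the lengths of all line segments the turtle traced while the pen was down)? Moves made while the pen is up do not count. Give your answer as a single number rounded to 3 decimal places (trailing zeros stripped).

Executing turtle program step by step:
Start: pos=(0,0), heading=0, pen down
RT 347: heading 0 -> 13
RT 30: heading 13 -> 343
RT 90: heading 343 -> 253
FD 1.1: (0,0) -> (-0.322,-1.052) [heading=253, draw]
REPEAT 4 [
  -- iteration 1/4 --
  FD 14.5: (-0.322,-1.052) -> (-4.561,-14.918) [heading=253, draw]
  FD 13.3: (-4.561,-14.918) -> (-8.45,-27.637) [heading=253, draw]
  BK 5.9: (-8.45,-27.637) -> (-6.725,-21.995) [heading=253, draw]
  -- iteration 2/4 --
  FD 14.5: (-6.725,-21.995) -> (-10.964,-35.861) [heading=253, draw]
  FD 13.3: (-10.964,-35.861) -> (-14.852,-48.58) [heading=253, draw]
  BK 5.9: (-14.852,-48.58) -> (-13.127,-42.938) [heading=253, draw]
  -- iteration 3/4 --
  FD 14.5: (-13.127,-42.938) -> (-17.367,-56.805) [heading=253, draw]
  FD 13.3: (-17.367,-56.805) -> (-21.255,-69.523) [heading=253, draw]
  BK 5.9: (-21.255,-69.523) -> (-19.53,-63.881) [heading=253, draw]
  -- iteration 4/4 --
  FD 14.5: (-19.53,-63.881) -> (-23.77,-77.748) [heading=253, draw]
  FD 13.3: (-23.77,-77.748) -> (-27.658,-90.466) [heading=253, draw]
  BK 5.9: (-27.658,-90.466) -> (-25.933,-84.824) [heading=253, draw]
]
PD: pen down
FD 5.7: (-25.933,-84.824) -> (-27.6,-90.275) [heading=253, draw]
LT 45: heading 253 -> 298
LT 45: heading 298 -> 343
FD 5.8: (-27.6,-90.275) -> (-22.053,-91.971) [heading=343, draw]
Final: pos=(-22.053,-91.971), heading=343, 15 segment(s) drawn

Segment lengths:
  seg 1: (0,0) -> (-0.322,-1.052), length = 1.1
  seg 2: (-0.322,-1.052) -> (-4.561,-14.918), length = 14.5
  seg 3: (-4.561,-14.918) -> (-8.45,-27.637), length = 13.3
  seg 4: (-8.45,-27.637) -> (-6.725,-21.995), length = 5.9
  seg 5: (-6.725,-21.995) -> (-10.964,-35.861), length = 14.5
  seg 6: (-10.964,-35.861) -> (-14.852,-48.58), length = 13.3
  seg 7: (-14.852,-48.58) -> (-13.127,-42.938), length = 5.9
  seg 8: (-13.127,-42.938) -> (-17.367,-56.805), length = 14.5
  seg 9: (-17.367,-56.805) -> (-21.255,-69.523), length = 13.3
  seg 10: (-21.255,-69.523) -> (-19.53,-63.881), length = 5.9
  seg 11: (-19.53,-63.881) -> (-23.77,-77.748), length = 14.5
  seg 12: (-23.77,-77.748) -> (-27.658,-90.466), length = 13.3
  seg 13: (-27.658,-90.466) -> (-25.933,-84.824), length = 5.9
  seg 14: (-25.933,-84.824) -> (-27.6,-90.275), length = 5.7
  seg 15: (-27.6,-90.275) -> (-22.053,-91.971), length = 5.8
Total = 147.4

Answer: 147.4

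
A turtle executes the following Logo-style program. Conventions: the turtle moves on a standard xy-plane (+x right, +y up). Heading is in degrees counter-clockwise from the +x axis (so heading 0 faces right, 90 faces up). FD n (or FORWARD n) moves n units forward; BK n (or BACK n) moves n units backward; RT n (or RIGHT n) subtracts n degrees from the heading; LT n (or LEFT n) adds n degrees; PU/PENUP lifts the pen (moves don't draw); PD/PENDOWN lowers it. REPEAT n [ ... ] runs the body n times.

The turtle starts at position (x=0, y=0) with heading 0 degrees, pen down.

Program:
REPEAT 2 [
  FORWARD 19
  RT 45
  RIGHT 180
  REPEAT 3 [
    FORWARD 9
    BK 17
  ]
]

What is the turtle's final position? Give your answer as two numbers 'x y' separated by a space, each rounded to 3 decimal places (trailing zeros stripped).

Answer: 22.536 20.464

Derivation:
Executing turtle program step by step:
Start: pos=(0,0), heading=0, pen down
REPEAT 2 [
  -- iteration 1/2 --
  FD 19: (0,0) -> (19,0) [heading=0, draw]
  RT 45: heading 0 -> 315
  RT 180: heading 315 -> 135
  REPEAT 3 [
    -- iteration 1/3 --
    FD 9: (19,0) -> (12.636,6.364) [heading=135, draw]
    BK 17: (12.636,6.364) -> (24.657,-5.657) [heading=135, draw]
    -- iteration 2/3 --
    FD 9: (24.657,-5.657) -> (18.293,0.707) [heading=135, draw]
    BK 17: (18.293,0.707) -> (30.314,-11.314) [heading=135, draw]
    -- iteration 3/3 --
    FD 9: (30.314,-11.314) -> (23.95,-4.95) [heading=135, draw]
    BK 17: (23.95,-4.95) -> (35.971,-16.971) [heading=135, draw]
  ]
  -- iteration 2/2 --
  FD 19: (35.971,-16.971) -> (22.536,-3.536) [heading=135, draw]
  RT 45: heading 135 -> 90
  RT 180: heading 90 -> 270
  REPEAT 3 [
    -- iteration 1/3 --
    FD 9: (22.536,-3.536) -> (22.536,-12.536) [heading=270, draw]
    BK 17: (22.536,-12.536) -> (22.536,4.464) [heading=270, draw]
    -- iteration 2/3 --
    FD 9: (22.536,4.464) -> (22.536,-4.536) [heading=270, draw]
    BK 17: (22.536,-4.536) -> (22.536,12.464) [heading=270, draw]
    -- iteration 3/3 --
    FD 9: (22.536,12.464) -> (22.536,3.464) [heading=270, draw]
    BK 17: (22.536,3.464) -> (22.536,20.464) [heading=270, draw]
  ]
]
Final: pos=(22.536,20.464), heading=270, 14 segment(s) drawn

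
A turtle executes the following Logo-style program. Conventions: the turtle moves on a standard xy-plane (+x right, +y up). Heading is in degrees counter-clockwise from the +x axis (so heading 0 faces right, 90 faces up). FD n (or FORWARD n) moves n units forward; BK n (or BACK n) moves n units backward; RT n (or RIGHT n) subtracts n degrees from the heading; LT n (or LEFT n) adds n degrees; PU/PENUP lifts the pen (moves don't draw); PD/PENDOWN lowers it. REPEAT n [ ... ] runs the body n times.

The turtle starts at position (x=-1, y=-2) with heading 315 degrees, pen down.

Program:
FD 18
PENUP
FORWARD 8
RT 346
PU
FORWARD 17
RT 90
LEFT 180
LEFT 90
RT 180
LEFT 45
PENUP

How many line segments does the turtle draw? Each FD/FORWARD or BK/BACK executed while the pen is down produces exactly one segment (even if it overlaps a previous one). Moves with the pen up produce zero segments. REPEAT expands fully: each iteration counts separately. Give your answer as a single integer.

Answer: 1

Derivation:
Executing turtle program step by step:
Start: pos=(-1,-2), heading=315, pen down
FD 18: (-1,-2) -> (11.728,-14.728) [heading=315, draw]
PU: pen up
FD 8: (11.728,-14.728) -> (17.385,-20.385) [heading=315, move]
RT 346: heading 315 -> 329
PU: pen up
FD 17: (17.385,-20.385) -> (31.957,-29.14) [heading=329, move]
RT 90: heading 329 -> 239
LT 180: heading 239 -> 59
LT 90: heading 59 -> 149
RT 180: heading 149 -> 329
LT 45: heading 329 -> 14
PU: pen up
Final: pos=(31.957,-29.14), heading=14, 1 segment(s) drawn
Segments drawn: 1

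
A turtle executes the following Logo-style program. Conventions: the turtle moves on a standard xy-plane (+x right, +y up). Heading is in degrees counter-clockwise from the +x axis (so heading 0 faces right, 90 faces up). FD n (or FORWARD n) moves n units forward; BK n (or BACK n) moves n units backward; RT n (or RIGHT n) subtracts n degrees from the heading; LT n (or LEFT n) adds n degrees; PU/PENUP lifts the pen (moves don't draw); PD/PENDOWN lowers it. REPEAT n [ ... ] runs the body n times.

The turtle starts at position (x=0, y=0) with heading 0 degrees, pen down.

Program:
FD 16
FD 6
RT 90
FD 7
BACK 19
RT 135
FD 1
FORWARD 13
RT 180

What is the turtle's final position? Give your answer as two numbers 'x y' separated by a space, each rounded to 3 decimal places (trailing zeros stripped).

Answer: 12.101 21.899

Derivation:
Executing turtle program step by step:
Start: pos=(0,0), heading=0, pen down
FD 16: (0,0) -> (16,0) [heading=0, draw]
FD 6: (16,0) -> (22,0) [heading=0, draw]
RT 90: heading 0 -> 270
FD 7: (22,0) -> (22,-7) [heading=270, draw]
BK 19: (22,-7) -> (22,12) [heading=270, draw]
RT 135: heading 270 -> 135
FD 1: (22,12) -> (21.293,12.707) [heading=135, draw]
FD 13: (21.293,12.707) -> (12.101,21.899) [heading=135, draw]
RT 180: heading 135 -> 315
Final: pos=(12.101,21.899), heading=315, 6 segment(s) drawn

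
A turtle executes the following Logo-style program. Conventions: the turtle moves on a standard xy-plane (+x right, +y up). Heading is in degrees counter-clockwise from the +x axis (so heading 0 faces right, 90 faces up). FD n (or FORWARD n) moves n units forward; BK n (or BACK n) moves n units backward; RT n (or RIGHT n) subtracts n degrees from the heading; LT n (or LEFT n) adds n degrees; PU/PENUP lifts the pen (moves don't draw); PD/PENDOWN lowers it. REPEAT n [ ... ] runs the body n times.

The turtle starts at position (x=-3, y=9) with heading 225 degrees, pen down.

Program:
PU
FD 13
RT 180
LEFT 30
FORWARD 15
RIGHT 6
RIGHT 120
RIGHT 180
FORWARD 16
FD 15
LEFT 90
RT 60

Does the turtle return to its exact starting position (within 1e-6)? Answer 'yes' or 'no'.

Executing turtle program step by step:
Start: pos=(-3,9), heading=225, pen down
PU: pen up
FD 13: (-3,9) -> (-12.192,-0.192) [heading=225, move]
RT 180: heading 225 -> 45
LT 30: heading 45 -> 75
FD 15: (-12.192,-0.192) -> (-8.31,14.296) [heading=75, move]
RT 6: heading 75 -> 69
RT 120: heading 69 -> 309
RT 180: heading 309 -> 129
FD 16: (-8.31,14.296) -> (-18.379,26.731) [heading=129, move]
FD 15: (-18.379,26.731) -> (-27.819,38.388) [heading=129, move]
LT 90: heading 129 -> 219
RT 60: heading 219 -> 159
Final: pos=(-27.819,38.388), heading=159, 0 segment(s) drawn

Start position: (-3, 9)
Final position: (-27.819, 38.388)
Distance = 38.466; >= 1e-6 -> NOT closed

Answer: no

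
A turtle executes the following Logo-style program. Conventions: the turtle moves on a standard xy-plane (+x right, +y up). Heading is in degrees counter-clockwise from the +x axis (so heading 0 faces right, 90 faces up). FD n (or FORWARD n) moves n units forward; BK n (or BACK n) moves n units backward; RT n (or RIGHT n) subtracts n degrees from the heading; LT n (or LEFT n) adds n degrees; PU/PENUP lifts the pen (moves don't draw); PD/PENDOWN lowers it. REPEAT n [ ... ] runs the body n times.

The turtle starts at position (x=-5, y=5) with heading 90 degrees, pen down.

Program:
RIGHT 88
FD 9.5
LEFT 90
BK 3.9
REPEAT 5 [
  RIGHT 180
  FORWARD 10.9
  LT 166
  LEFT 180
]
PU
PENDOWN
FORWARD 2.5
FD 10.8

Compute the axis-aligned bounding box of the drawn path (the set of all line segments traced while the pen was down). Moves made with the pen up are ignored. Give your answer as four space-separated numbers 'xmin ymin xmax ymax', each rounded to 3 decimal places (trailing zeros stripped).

Executing turtle program step by step:
Start: pos=(-5,5), heading=90, pen down
RT 88: heading 90 -> 2
FD 9.5: (-5,5) -> (4.494,5.332) [heading=2, draw]
LT 90: heading 2 -> 92
BK 3.9: (4.494,5.332) -> (4.63,1.434) [heading=92, draw]
REPEAT 5 [
  -- iteration 1/5 --
  RT 180: heading 92 -> 272
  FD 10.9: (4.63,1.434) -> (5.011,-9.459) [heading=272, draw]
  LT 166: heading 272 -> 78
  LT 180: heading 78 -> 258
  -- iteration 2/5 --
  RT 180: heading 258 -> 78
  FD 10.9: (5.011,-9.459) -> (7.277,1.202) [heading=78, draw]
  LT 166: heading 78 -> 244
  LT 180: heading 244 -> 64
  -- iteration 3/5 --
  RT 180: heading 64 -> 244
  FD 10.9: (7.277,1.202) -> (2.499,-8.594) [heading=244, draw]
  LT 166: heading 244 -> 50
  LT 180: heading 50 -> 230
  -- iteration 4/5 --
  RT 180: heading 230 -> 50
  FD 10.9: (2.499,-8.594) -> (9.505,-0.245) [heading=50, draw]
  LT 166: heading 50 -> 216
  LT 180: heading 216 -> 36
  -- iteration 5/5 --
  RT 180: heading 36 -> 216
  FD 10.9: (9.505,-0.245) -> (0.687,-6.651) [heading=216, draw]
  LT 166: heading 216 -> 22
  LT 180: heading 22 -> 202
]
PU: pen up
PD: pen down
FD 2.5: (0.687,-6.651) -> (-1.631,-7.588) [heading=202, draw]
FD 10.8: (-1.631,-7.588) -> (-11.645,-11.634) [heading=202, draw]
Final: pos=(-11.645,-11.634), heading=202, 9 segment(s) drawn

Segment endpoints: x in {-11.645, -5, -1.631, 0.687, 2.499, 4.494, 4.63, 5.011, 7.277, 9.505}, y in {-11.634, -9.459, -8.594, -7.588, -6.651, -0.245, 1.202, 1.434, 5, 5.332}
xmin=-11.645, ymin=-11.634, xmax=9.505, ymax=5.332

Answer: -11.645 -11.634 9.505 5.332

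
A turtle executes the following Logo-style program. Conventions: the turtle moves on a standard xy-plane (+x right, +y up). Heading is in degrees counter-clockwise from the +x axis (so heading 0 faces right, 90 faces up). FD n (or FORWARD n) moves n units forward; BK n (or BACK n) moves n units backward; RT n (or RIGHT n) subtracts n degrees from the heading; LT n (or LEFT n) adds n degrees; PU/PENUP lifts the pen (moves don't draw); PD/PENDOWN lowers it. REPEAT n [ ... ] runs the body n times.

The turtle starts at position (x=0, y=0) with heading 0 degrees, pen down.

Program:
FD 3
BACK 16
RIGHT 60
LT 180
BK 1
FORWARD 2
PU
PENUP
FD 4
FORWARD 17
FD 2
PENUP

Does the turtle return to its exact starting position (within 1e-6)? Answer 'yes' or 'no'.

Answer: no

Derivation:
Executing turtle program step by step:
Start: pos=(0,0), heading=0, pen down
FD 3: (0,0) -> (3,0) [heading=0, draw]
BK 16: (3,0) -> (-13,0) [heading=0, draw]
RT 60: heading 0 -> 300
LT 180: heading 300 -> 120
BK 1: (-13,0) -> (-12.5,-0.866) [heading=120, draw]
FD 2: (-12.5,-0.866) -> (-13.5,0.866) [heading=120, draw]
PU: pen up
PU: pen up
FD 4: (-13.5,0.866) -> (-15.5,4.33) [heading=120, move]
FD 17: (-15.5,4.33) -> (-24,19.053) [heading=120, move]
FD 2: (-24,19.053) -> (-25,20.785) [heading=120, move]
PU: pen up
Final: pos=(-25,20.785), heading=120, 4 segment(s) drawn

Start position: (0, 0)
Final position: (-25, 20.785)
Distance = 32.512; >= 1e-6 -> NOT closed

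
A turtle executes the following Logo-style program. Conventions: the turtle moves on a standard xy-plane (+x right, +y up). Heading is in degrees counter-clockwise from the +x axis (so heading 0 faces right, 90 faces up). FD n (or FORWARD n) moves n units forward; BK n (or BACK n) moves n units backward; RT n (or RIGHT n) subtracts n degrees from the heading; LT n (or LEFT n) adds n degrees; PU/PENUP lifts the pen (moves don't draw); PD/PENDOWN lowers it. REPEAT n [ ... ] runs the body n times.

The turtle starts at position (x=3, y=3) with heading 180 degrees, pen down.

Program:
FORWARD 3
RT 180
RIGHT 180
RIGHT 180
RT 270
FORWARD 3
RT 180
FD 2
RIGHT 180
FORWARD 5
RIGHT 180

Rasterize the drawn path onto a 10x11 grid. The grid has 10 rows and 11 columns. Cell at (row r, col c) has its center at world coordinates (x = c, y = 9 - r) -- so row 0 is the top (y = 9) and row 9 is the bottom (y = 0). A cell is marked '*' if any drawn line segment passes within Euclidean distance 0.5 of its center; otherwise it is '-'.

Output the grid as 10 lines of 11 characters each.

Answer: *----------
*----------
*----------
*----------
*----------
*----------
****-------
-----------
-----------
-----------

Derivation:
Segment 0: (3,3) -> (0,3)
Segment 1: (0,3) -> (-0,6)
Segment 2: (-0,6) -> (-0,4)
Segment 3: (-0,4) -> (0,9)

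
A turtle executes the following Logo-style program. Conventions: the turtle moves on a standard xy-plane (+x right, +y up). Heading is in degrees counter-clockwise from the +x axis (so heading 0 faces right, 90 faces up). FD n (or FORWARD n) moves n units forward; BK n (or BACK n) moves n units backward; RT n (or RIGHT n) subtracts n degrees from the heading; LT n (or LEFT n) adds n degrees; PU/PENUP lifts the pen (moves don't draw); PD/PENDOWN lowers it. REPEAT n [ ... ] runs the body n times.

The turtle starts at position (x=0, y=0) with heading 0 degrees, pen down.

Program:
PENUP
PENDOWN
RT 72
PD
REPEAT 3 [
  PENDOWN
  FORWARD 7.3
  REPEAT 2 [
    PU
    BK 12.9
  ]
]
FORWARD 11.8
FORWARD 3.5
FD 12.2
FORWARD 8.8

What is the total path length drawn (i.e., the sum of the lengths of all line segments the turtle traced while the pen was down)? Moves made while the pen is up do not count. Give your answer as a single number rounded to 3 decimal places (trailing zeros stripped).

Answer: 21.9

Derivation:
Executing turtle program step by step:
Start: pos=(0,0), heading=0, pen down
PU: pen up
PD: pen down
RT 72: heading 0 -> 288
PD: pen down
REPEAT 3 [
  -- iteration 1/3 --
  PD: pen down
  FD 7.3: (0,0) -> (2.256,-6.943) [heading=288, draw]
  REPEAT 2 [
    -- iteration 1/2 --
    PU: pen up
    BK 12.9: (2.256,-6.943) -> (-1.73,5.326) [heading=288, move]
    -- iteration 2/2 --
    PU: pen up
    BK 12.9: (-1.73,5.326) -> (-5.717,17.595) [heading=288, move]
  ]
  -- iteration 2/3 --
  PD: pen down
  FD 7.3: (-5.717,17.595) -> (-3.461,10.652) [heading=288, draw]
  REPEAT 2 [
    -- iteration 1/2 --
    PU: pen up
    BK 12.9: (-3.461,10.652) -> (-7.447,22.92) [heading=288, move]
    -- iteration 2/2 --
    PU: pen up
    BK 12.9: (-7.447,22.92) -> (-11.434,35.189) [heading=288, move]
  ]
  -- iteration 3/3 --
  PD: pen down
  FD 7.3: (-11.434,35.189) -> (-9.178,28.246) [heading=288, draw]
  REPEAT 2 [
    -- iteration 1/2 --
    PU: pen up
    BK 12.9: (-9.178,28.246) -> (-13.164,40.515) [heading=288, move]
    -- iteration 2/2 --
    PU: pen up
    BK 12.9: (-13.164,40.515) -> (-17.15,52.784) [heading=288, move]
  ]
]
FD 11.8: (-17.15,52.784) -> (-13.504,41.561) [heading=288, move]
FD 3.5: (-13.504,41.561) -> (-12.422,38.232) [heading=288, move]
FD 12.2: (-12.422,38.232) -> (-8.652,26.63) [heading=288, move]
FD 8.8: (-8.652,26.63) -> (-5.933,18.26) [heading=288, move]
Final: pos=(-5.933,18.26), heading=288, 3 segment(s) drawn

Segment lengths:
  seg 1: (0,0) -> (2.256,-6.943), length = 7.3
  seg 2: (-5.717,17.595) -> (-3.461,10.652), length = 7.3
  seg 3: (-11.434,35.189) -> (-9.178,28.246), length = 7.3
Total = 21.9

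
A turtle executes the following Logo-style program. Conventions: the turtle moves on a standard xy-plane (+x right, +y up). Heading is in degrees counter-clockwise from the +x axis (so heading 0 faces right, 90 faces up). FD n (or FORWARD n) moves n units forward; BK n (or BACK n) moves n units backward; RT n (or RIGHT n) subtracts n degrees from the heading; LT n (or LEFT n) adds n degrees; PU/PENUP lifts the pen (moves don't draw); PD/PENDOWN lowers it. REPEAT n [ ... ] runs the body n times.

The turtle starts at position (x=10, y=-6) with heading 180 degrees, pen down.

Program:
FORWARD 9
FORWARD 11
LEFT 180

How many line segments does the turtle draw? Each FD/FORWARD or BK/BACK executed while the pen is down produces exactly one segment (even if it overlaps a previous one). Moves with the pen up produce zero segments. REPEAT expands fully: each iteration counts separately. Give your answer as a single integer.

Executing turtle program step by step:
Start: pos=(10,-6), heading=180, pen down
FD 9: (10,-6) -> (1,-6) [heading=180, draw]
FD 11: (1,-6) -> (-10,-6) [heading=180, draw]
LT 180: heading 180 -> 0
Final: pos=(-10,-6), heading=0, 2 segment(s) drawn
Segments drawn: 2

Answer: 2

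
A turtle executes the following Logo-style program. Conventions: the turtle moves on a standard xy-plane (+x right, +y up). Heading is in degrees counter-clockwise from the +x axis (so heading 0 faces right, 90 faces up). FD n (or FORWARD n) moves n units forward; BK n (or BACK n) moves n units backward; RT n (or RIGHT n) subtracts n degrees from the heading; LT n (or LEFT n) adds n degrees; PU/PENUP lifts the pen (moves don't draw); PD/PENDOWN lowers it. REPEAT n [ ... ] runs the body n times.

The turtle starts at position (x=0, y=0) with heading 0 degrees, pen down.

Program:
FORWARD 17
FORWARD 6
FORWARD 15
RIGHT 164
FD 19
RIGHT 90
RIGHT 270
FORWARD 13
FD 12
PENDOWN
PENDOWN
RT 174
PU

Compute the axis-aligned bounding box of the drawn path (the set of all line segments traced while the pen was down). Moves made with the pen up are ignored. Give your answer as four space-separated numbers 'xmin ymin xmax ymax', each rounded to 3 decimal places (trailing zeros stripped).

Answer: -4.296 -12.128 38 0

Derivation:
Executing turtle program step by step:
Start: pos=(0,0), heading=0, pen down
FD 17: (0,0) -> (17,0) [heading=0, draw]
FD 6: (17,0) -> (23,0) [heading=0, draw]
FD 15: (23,0) -> (38,0) [heading=0, draw]
RT 164: heading 0 -> 196
FD 19: (38,0) -> (19.736,-5.237) [heading=196, draw]
RT 90: heading 196 -> 106
RT 270: heading 106 -> 196
FD 13: (19.736,-5.237) -> (7.24,-8.82) [heading=196, draw]
FD 12: (7.24,-8.82) -> (-4.296,-12.128) [heading=196, draw]
PD: pen down
PD: pen down
RT 174: heading 196 -> 22
PU: pen up
Final: pos=(-4.296,-12.128), heading=22, 6 segment(s) drawn

Segment endpoints: x in {-4.296, 0, 7.24, 17, 19.736, 23, 38}, y in {-12.128, -8.82, -5.237, 0}
xmin=-4.296, ymin=-12.128, xmax=38, ymax=0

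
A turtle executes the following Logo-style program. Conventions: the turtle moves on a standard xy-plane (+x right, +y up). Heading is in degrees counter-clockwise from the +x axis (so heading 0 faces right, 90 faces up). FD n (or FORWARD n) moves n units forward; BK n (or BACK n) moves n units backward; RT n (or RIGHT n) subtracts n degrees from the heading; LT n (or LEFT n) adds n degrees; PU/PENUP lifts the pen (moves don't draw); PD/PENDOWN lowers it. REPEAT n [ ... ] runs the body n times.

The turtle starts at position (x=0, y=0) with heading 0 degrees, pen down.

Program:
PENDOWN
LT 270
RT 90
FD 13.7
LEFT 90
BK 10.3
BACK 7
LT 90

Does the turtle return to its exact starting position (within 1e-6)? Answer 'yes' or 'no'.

Answer: no

Derivation:
Executing turtle program step by step:
Start: pos=(0,0), heading=0, pen down
PD: pen down
LT 270: heading 0 -> 270
RT 90: heading 270 -> 180
FD 13.7: (0,0) -> (-13.7,0) [heading=180, draw]
LT 90: heading 180 -> 270
BK 10.3: (-13.7,0) -> (-13.7,10.3) [heading=270, draw]
BK 7: (-13.7,10.3) -> (-13.7,17.3) [heading=270, draw]
LT 90: heading 270 -> 0
Final: pos=(-13.7,17.3), heading=0, 3 segment(s) drawn

Start position: (0, 0)
Final position: (-13.7, 17.3)
Distance = 22.068; >= 1e-6 -> NOT closed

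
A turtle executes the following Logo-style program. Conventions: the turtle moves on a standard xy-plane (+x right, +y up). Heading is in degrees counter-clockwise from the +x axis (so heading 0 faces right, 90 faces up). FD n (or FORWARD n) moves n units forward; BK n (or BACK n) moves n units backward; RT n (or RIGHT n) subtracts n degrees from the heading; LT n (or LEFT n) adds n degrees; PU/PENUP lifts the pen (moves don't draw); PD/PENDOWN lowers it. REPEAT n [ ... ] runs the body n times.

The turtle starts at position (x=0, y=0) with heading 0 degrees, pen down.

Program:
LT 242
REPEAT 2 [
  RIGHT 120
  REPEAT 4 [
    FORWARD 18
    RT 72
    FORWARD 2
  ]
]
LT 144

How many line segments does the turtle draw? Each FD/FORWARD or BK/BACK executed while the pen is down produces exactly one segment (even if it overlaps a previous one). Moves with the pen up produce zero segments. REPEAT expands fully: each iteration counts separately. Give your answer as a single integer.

Answer: 16

Derivation:
Executing turtle program step by step:
Start: pos=(0,0), heading=0, pen down
LT 242: heading 0 -> 242
REPEAT 2 [
  -- iteration 1/2 --
  RT 120: heading 242 -> 122
  REPEAT 4 [
    -- iteration 1/4 --
    FD 18: (0,0) -> (-9.539,15.265) [heading=122, draw]
    RT 72: heading 122 -> 50
    FD 2: (-9.539,15.265) -> (-8.253,16.797) [heading=50, draw]
    -- iteration 2/4 --
    FD 18: (-8.253,16.797) -> (3.317,30.586) [heading=50, draw]
    RT 72: heading 50 -> 338
    FD 2: (3.317,30.586) -> (5.172,29.837) [heading=338, draw]
    -- iteration 3/4 --
    FD 18: (5.172,29.837) -> (21.861,23.094) [heading=338, draw]
    RT 72: heading 338 -> 266
    FD 2: (21.861,23.094) -> (21.721,21.098) [heading=266, draw]
    -- iteration 4/4 --
    FD 18: (21.721,21.098) -> (20.466,3.142) [heading=266, draw]
    RT 72: heading 266 -> 194
    FD 2: (20.466,3.142) -> (18.525,2.658) [heading=194, draw]
  ]
  -- iteration 2/2 --
  RT 120: heading 194 -> 74
  REPEAT 4 [
    -- iteration 1/4 --
    FD 18: (18.525,2.658) -> (23.487,19.961) [heading=74, draw]
    RT 72: heading 74 -> 2
    FD 2: (23.487,19.961) -> (25.485,20.031) [heading=2, draw]
    -- iteration 2/4 --
    FD 18: (25.485,20.031) -> (43.474,20.659) [heading=2, draw]
    RT 72: heading 2 -> 290
    FD 2: (43.474,20.659) -> (44.158,18.78) [heading=290, draw]
    -- iteration 3/4 --
    FD 18: (44.158,18.78) -> (50.315,1.865) [heading=290, draw]
    RT 72: heading 290 -> 218
    FD 2: (50.315,1.865) -> (48.739,0.634) [heading=218, draw]
    -- iteration 4/4 --
    FD 18: (48.739,0.634) -> (34.555,-10.448) [heading=218, draw]
    RT 72: heading 218 -> 146
    FD 2: (34.555,-10.448) -> (32.897,-9.329) [heading=146, draw]
  ]
]
LT 144: heading 146 -> 290
Final: pos=(32.897,-9.329), heading=290, 16 segment(s) drawn
Segments drawn: 16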